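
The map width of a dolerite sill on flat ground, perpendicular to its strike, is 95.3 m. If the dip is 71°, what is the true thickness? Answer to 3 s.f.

True thickness t = w · sin(dip) = 95.3 × sin 71°
t = 95.3 × 0.9455 = 90.108 m

90.1 m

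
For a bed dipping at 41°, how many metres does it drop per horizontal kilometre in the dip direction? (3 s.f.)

869 m

drop per km = 1000 × tan 41° = 1000 × 0.8693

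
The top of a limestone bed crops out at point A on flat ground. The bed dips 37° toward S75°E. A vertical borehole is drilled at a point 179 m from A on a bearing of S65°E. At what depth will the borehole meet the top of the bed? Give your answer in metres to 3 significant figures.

133 m

The hole lies 10° from the dip direction, so the down-dip offset is 179 × cos 10° = 176.28 m.
Depth = down-dip offset × tan(dip) = 176.28 × tan 37° = 176.28 × 0.7536
Depth = 132.84 m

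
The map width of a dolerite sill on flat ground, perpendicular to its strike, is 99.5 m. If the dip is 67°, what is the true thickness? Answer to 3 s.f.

True thickness t = w · sin(dip) = 99.5 × sin 67°
t = 99.5 × 0.9205 = 91.590 m

91.6 m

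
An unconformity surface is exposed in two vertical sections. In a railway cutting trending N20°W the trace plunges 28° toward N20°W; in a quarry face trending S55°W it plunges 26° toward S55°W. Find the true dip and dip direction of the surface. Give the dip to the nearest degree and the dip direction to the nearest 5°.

Each apparent-dip line lies in the plane. As unit vectors (x east, y north, z up), v₁ plunges 28°→N20°W and v₂ plunges 26°→S55°W.
Cross product v₁ × v₂ gives the pole to the plane: n ∝ (-0.606, 0.213, 0.767).
True dip = arccos(n_z / |n|) = arccos(0.7665) = 40.0°.
The horizontal component of n points toward azimuth atan2(n_x, n_y) = 289°, the dip direction.

true dip 40°, dip direction 290°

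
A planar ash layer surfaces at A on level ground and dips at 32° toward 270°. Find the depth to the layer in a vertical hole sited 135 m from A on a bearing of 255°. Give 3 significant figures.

The hole lies 15° from the dip direction, so the down-dip offset is 135 × cos 15° = 130.40 m.
Depth = down-dip offset × tan(dip) = 130.40 × tan 32° = 130.40 × 0.6249
Depth = 81.48 m

81.5 m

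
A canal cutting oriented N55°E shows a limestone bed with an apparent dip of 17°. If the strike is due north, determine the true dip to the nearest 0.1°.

20.5°

The section is 55° from the strike.
tan δ = tan α / sin β = tan 17° / sin 55° = 0.3057 / 0.8192 = 0.3732
δ = arctan(0.3732) = 20.47°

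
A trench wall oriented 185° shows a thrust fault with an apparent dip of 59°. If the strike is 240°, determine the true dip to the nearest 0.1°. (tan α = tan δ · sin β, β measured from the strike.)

63.8°

β = acute angle between strike 240° and section 185° = 55°.
tan δ = tan α / sin β = tan 59° / sin 55° = 1.6643 / 0.8192 = 2.0317
δ = arctan(2.0317) = 63.79°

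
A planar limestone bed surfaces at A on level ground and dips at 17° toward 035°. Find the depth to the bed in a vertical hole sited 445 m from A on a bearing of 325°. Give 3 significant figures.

46.5 m

The hole lies 70° from the dip direction, so the down-dip offset is 445 × cos 70° = 152.20 m.
Depth = down-dip offset × tan(dip) = 152.20 × tan 17° = 152.20 × 0.3057
Depth = 46.53 m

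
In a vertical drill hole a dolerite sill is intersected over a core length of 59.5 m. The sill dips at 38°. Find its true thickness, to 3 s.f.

True thickness t = h · cos(dip) = 59.5 × cos 38°
t = 59.5 × 0.7880 = 46.887 m

46.9 m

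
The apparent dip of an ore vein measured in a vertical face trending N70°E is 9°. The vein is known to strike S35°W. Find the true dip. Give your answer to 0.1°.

15.4°

β = acute angle between strike S35°W and section N70°E = 35°.
tan δ = tan α / sin β = tan 9° / sin 35° = 0.1584 / 0.5736 = 0.2761
true dip = arctan 0.2761 = 15.44°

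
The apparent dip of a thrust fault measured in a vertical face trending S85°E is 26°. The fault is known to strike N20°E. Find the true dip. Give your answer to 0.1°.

26.8°

β = acute angle between strike N20°E and section S85°E = 75°.
tan(true dip) = tan 26° / sin 75° = 0.5049
true dip = arctan 0.5049 = 26.79°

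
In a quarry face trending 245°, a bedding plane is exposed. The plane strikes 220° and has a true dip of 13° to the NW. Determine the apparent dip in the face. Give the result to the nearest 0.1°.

The section lies 25° from the strike.
tan α = tan 13° × sin 25° = 0.2309 × 0.4226 = 0.0976
apparent dip = arctan 0.0976 = 5.57°

5.6°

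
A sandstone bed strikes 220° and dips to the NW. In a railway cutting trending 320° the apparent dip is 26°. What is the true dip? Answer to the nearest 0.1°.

26.3°

β = acute angle between strike 220° and section 320° = 80°.
tan(true dip) = tan 26° / sin 80° = 0.4953
true dip = arctan 0.4953 = 26.35°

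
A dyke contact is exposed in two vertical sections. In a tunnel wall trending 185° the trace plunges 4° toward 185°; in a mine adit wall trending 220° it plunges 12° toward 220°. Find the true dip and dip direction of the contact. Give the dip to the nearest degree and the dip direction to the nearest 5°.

true dip 16°, dip direction 260°

The two traces are lines in the plane: v₁ = (sin 185°·cos 4°, cos 185°·cos 4°, −sin 4°), v₂ = (sin 220°·cos 12°, cos 220°·cos 12°, −sin 12°).
The plane normal is n = v₁ × v₂ ∝ (-0.154, -0.026, 0.560).
tan δ = √(n_x²+n_y²)/n_z = 0.156/0.560, so δ = 15.6°.
Dip direction = atan2(-0.154, -0.026) = 261° (azimuth of n's horizontal projection).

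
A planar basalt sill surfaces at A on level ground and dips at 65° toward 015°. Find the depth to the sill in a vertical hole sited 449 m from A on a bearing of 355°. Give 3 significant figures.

905 m

The hole lies 20° from the dip direction, so the down-dip offset is 449 × cos 20° = 421.92 m.
Depth = down-dip offset × tan(dip) = 421.92 × tan 65° = 421.92 × 2.1445
Depth = 904.81 m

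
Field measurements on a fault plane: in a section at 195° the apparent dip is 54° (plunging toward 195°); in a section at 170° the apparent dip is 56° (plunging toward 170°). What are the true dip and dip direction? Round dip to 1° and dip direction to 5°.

Represent each trace as a vector plunging at its apparent dip toward its trend (east-north-up frame): v₁ = (-0.152, -0.568, -0.809), v₂ = (0.097, -0.551, -0.829).
Cross product v₁ × v₂ gives the pole to the plane: n ∝ (0.025, -0.205, 0.139).
Dip δ = arctan(|n_h|/n_z) = arctan(0.206/0.139) = 56.0°.
Dip direction = azimuth of (n_x, n_y) = atan2(0.025, -0.205) = 173°.

true dip 56°, dip direction 175°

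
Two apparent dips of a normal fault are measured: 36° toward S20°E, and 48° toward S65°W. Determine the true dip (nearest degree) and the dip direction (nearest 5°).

Each apparent-dip line lies in the plane. As unit vectors (x east, y north, z up), v₁ plunges 36°→S20°E and v₂ plunges 48°→S65°W.
The plane normal is n = v₁ × v₂ ∝ (-0.399, -0.562, 0.539).
True dip = arccos(n_z / |n|) = arccos(0.6163) = 52.0°.
Dip direction = atan2(-0.399, -0.562) = 215° (azimuth of n's horizontal projection).

true dip 52°, dip direction 215°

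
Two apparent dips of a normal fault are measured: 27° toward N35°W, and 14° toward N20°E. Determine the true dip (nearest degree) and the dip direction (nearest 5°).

Represent each trace as a vector plunging at its apparent dip toward its trend (east-north-up frame): v₁ = (-0.511, 0.730, -0.454), v₂ = (0.332, 0.912, -0.242).
Cross product v₁ × v₂ gives the pole to the plane: n ∝ (-0.237, 0.274, 0.708).
True dip = arccos(n_z / |n|) = arccos(0.8900) = 27.1°.
Dip direction = atan2(-0.237, 0.274) = 319° (azimuth of n's horizontal projection).

true dip 27°, dip direction 320°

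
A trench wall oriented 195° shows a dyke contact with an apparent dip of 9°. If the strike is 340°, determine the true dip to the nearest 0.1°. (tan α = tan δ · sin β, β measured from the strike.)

15.4°

The section is 35° from the strike.
tan δ = tan α / sin β = tan 9° / sin 35° = 0.1584 / 0.5736 = 0.2761
δ = arctan(0.2761) = 15.44°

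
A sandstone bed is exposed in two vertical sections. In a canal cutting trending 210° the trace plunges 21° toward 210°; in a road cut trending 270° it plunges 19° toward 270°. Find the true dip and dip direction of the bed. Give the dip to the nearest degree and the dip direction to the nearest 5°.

true dip 23°, dip direction 235°

Represent each trace as a vector plunging at its apparent dip toward its trend (east-north-up frame): v₁ = (-0.467, -0.809, -0.358), v₂ = (-0.946, -0.000, -0.326).
n = v₁ × v₂ = (-0.263, -0.187, 0.764) (taken with n_z > 0).
True dip = arccos(n_z / |n|) = arccos(0.9212) = 22.9°.
Dip direction = atan2(-0.263, -0.187) = 235° (azimuth of n's horizontal projection).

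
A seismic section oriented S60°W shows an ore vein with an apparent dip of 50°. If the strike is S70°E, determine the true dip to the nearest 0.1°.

The section is 50° from the strike.
tan δ = tan α / sin β = tan 50° / sin 50° = 1.1918 / 0.7660 = 1.5557
δ = arctan(1.5557) = 57.27°

57.3°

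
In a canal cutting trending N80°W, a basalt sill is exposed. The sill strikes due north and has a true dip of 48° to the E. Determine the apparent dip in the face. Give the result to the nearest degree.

48°

The section lies 80° from the strike.
tan α = tan 48° × sin 80° = 1.1106 × 0.9848 = 1.0937
α = arctan(1.0937) = 47.56°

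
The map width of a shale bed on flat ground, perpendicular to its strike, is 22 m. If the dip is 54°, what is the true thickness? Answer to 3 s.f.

17.8 m

True thickness t = w · sin(dip) = 22 × sin 54°
t = 22 × 0.8090 = 17.798 m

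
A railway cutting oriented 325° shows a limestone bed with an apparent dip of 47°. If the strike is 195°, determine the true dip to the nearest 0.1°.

54.5°

The section is 50° from the strike.
tan δ = tan α / sin β = tan 47° / sin 50° = 1.0724 / 0.7660 = 1.3999
δ = arctan(1.3999) = 54.46°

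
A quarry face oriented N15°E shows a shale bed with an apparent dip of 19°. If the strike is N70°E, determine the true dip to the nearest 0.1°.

22.8°

β = acute angle between strike N70°E and section N15°E = 55°.
tan(true dip) = tan 19° / sin 55° = 0.4203
true dip = arctan 0.4203 = 22.80°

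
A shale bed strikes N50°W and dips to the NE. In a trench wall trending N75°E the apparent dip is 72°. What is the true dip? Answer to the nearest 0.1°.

75.1°

The section is 55° from the strike.
tan δ = tan α / sin β = tan 72° / sin 55° = 3.0777 / 0.8192 = 3.7572
true dip = arctan 3.7572 = 75.10°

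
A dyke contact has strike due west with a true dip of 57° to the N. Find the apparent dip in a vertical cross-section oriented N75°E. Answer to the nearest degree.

The strike is due west and the section trends N75°E; the acute angle between them is β = 15°.
tan α = tan 57° × sin 15° = 1.5399 × 0.2588 = 0.3985
apparent dip = arctan 0.3985 = 21.73°

22°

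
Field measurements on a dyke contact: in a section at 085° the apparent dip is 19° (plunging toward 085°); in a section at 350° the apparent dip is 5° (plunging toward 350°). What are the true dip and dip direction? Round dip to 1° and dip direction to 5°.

The two traces are lines in the plane: v₁ = (sin 85°·cos 19°, cos 85°·cos 19°, −sin 19°), v₂ = (sin 350°·cos 5°, cos 350°·cos 5°, −sin 5°).
The plane normal is n = v₁ × v₂ ∝ (0.312, 0.138, 0.938).
tan δ = √(n_x²+n_y²)/n_z = 0.342/0.938, so δ = 20.0°.
Dip direction = atan2(0.312, 0.138) = 66° (azimuth of n's horizontal projection).

true dip 20°, dip direction 065°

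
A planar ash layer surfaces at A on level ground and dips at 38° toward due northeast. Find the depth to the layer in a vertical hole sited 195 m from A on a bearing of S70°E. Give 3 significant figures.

64.4 m

The hole lies 65° from the dip direction, so the down-dip offset is 195 × cos 65° = 82.41 m.
Depth = down-dip offset × tan(dip) = 82.41 × tan 38° = 82.41 × 0.7813
Depth = 64.39 m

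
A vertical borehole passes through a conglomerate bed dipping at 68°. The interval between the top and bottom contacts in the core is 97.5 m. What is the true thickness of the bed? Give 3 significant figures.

True thickness t = h · cos(dip) = 97.5 × cos 68°
t = 97.5 × 0.3746 = 36.524 m

36.5 m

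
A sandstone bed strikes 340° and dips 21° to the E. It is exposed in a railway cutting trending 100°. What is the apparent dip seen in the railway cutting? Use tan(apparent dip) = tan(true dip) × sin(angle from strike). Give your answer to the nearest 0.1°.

18.4°

Angle between strike (340°) and section (100°): β = 60°.
tan α = tan 21° × sin 60° = 0.3839 × 0.8660 = 0.3324
apparent dip = arctan 0.3324 = 18.39°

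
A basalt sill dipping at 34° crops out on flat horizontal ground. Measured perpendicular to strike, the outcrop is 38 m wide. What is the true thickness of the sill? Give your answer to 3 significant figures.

21.2 m

True thickness t = w · sin(dip) = 38 × sin 34°
t = 38 × 0.5592 = 21.249 m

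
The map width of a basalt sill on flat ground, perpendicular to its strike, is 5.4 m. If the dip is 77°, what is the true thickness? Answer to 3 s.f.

True thickness t = w · sin(dip) = 5.4 × sin 77°
t = 5.4 × 0.9744 = 5.262 m

5.26 m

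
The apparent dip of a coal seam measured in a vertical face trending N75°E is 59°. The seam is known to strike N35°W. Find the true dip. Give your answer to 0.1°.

60.5°

β = acute angle between strike N35°W and section N75°E = 70°.
tan(true dip) = tan 59° / sin 70° = 1.7711
true dip = arctan 1.7711 = 60.55°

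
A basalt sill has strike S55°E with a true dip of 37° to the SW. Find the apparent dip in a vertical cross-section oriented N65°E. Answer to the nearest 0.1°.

The section lies 60° from the strike.
tan α = tan 37° × sin 60° = 0.7536 × 0.8660 = 0.6526
apparent dip = arctan 0.6526 = 33.13°

33.1°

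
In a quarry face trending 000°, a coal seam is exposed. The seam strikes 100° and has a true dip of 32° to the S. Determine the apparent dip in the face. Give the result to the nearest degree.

The section lies 80° from the strike.
tan α = tan 32° × sin 80° = 0.6249 × 0.9848 = 0.6154
α = arctan(0.6154) = 31.61°

32°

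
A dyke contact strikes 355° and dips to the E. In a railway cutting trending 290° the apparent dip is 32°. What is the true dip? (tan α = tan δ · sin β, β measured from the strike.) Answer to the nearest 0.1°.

β = acute angle between strike 355° and section 290° = 65°.
tan(true dip) = tan 32° / sin 65° = 0.6895
δ = arctan(0.6895) = 34.58°

34.6°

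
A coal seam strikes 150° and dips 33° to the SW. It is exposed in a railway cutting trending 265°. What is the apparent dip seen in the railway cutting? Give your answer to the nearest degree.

The section lies 65° from the strike.
tan α = tan 33° × sin 65° = 0.6494 × 0.9063 = 0.5886
apparent dip = arctan 0.5886 = 30.48°

30°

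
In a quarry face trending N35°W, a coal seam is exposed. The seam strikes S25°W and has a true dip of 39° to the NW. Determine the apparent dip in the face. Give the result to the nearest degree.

Angle between strike (S25°W) and section (N35°W): β = 60°.
tan(apparent dip) = tan 39° · sin 60° = 0.7013
apparent dip = arctan 0.7013 = 35.04°

35°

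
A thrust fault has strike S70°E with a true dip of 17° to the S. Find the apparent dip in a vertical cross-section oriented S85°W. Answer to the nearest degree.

Angle between strike (S70°E) and section (S85°W): β = 25°.
tan α = tan 17° × sin 25° = 0.3057 × 0.4226 = 0.1292
α = arctan(0.1292) = 7.36°

7°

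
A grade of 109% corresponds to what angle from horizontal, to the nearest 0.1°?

47.5°

tan θ = 109/100 = 1.0900
θ = arctan(1.0900) = 47.47°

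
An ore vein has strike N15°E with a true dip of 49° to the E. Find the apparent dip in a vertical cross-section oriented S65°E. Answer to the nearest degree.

The strike is N15°E and the section trends S65°E; the acute angle between them is β = 80°.
tan α = tan 49° × sin 80° = 1.1504 × 0.9848 = 1.1329
α = arctan(1.1329) = 48.57°

49°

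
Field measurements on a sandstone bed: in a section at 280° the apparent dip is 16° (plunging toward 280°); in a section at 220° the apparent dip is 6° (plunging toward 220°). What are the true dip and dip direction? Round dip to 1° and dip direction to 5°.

Each apparent-dip line lies in the plane. As unit vectors (x east, y north, z up), v₁ plunges 16°→280° and v₂ plunges 6°→220°.
The plane normal is n = v₁ × v₂ ∝ (-0.227, 0.077, 0.828).
Dip δ = arctan(|n_h|/n_z) = arctan(0.240/0.828) = 16.2°.
The horizontal component of n points toward azimuth atan2(n_x, n_y) = 289°, the dip direction.

true dip 16°, dip direction 290°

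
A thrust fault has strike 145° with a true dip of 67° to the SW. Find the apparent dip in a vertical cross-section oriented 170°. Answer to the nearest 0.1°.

Angle between strike (145°) and section (170°): β = 25°.
tan(apparent dip) = tan 67° · sin 25° = 0.9956
apparent dip = arctan 0.9956 = 44.87°

44.9°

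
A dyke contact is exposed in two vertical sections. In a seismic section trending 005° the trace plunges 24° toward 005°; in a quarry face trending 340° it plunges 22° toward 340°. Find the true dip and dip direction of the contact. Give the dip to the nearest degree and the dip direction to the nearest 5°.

Each apparent-dip line lies in the plane. As unit vectors (x east, y north, z up), v₁ plunges 24°→005° and v₂ plunges 22°→340°.
n = v₁ × v₂ = (0.013, 0.159, 0.358) (taken with n_z > 0).
Dip δ = arctan(|n_h|/n_z) = arctan(0.159/0.358) = 24.0°.
Dip direction = atan2(0.013, 0.159) = 5° (azimuth of n's horizontal projection).

true dip 24°, dip direction 005°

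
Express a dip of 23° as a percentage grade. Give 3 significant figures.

grade % = 100 × tan 23° = 100 × 0.4245

42.4%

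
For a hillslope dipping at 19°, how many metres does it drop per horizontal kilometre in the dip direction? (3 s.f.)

drop per km = 1000 × tan 19° = 1000 × 0.3443

344 m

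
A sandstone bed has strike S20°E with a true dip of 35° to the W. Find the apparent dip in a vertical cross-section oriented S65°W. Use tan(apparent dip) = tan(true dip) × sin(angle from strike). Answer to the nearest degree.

The section lies 85° from the strike.
tan(apparent dip) = tan 35° · sin 85° = 0.6975
α = arctan(0.6975) = 34.90°

35°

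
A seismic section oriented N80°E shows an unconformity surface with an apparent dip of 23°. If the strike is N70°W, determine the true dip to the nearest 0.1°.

β = acute angle between strike N70°W and section N80°E = 30°.
tan(true dip) = tan 23° / sin 30° = 0.8489
true dip = arctan 0.8489 = 40.33°

40.3°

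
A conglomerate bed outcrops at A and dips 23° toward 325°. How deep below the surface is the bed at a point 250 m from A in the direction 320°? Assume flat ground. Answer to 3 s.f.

106 m

The hole lies 5° from the dip direction, so the down-dip offset is 250 × cos 5° = 249.05 m.
Depth = down-dip offset × tan(dip) = 249.05 × tan 23° = 249.05 × 0.4245
Depth = 105.71 m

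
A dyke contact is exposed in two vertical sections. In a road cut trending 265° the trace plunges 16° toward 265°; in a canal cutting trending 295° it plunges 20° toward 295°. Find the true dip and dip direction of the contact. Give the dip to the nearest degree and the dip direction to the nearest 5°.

true dip 20°, dip direction 305°

The two traces are lines in the plane: v₁ = (sin 265°·cos 16°, cos 265°·cos 16°, −sin 16°), v₂ = (sin 295°·cos 20°, cos 295°·cos 20°, −sin 20°).
Cross product v₁ × v₂ gives the pole to the plane: n ∝ (-0.138, 0.093, 0.452).
True dip = arccos(n_z / |n|) = arccos(0.9384) = 20.2°.
The horizontal component of n points toward azimuth atan2(n_x, n_y) = 304°, the dip direction.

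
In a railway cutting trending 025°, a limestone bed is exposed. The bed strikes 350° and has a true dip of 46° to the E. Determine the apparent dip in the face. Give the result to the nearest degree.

Angle between strike (350°) and section (025°): β = 35°.
tan(apparent dip) = tan 46° · sin 35° = 0.5940
α = arctan(0.5940) = 30.71°

31°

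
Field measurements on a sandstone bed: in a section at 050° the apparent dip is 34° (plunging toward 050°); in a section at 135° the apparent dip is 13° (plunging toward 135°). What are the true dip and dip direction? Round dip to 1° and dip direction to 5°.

true dip 35°, dip direction 065°

Each apparent-dip line lies in the plane. As unit vectors (x east, y north, z up), v₁ plunges 34°→050° and v₂ plunges 13°→135°.
Cross product v₁ × v₂ gives the pole to the plane: n ∝ (0.505, 0.242, 0.805).
True dip = arccos(n_z / |n|) = arccos(0.8207) = 34.8°.
Dip direction = atan2(0.505, 0.242) = 64° (azimuth of n's horizontal projection).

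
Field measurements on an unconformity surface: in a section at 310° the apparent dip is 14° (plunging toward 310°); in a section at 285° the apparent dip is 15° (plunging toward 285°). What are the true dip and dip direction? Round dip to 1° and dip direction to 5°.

true dip 15°, dip direction 290°

Each apparent-dip line lies in the plane. As unit vectors (x east, y north, z up), v₁ plunges 14°→310° and v₂ plunges 15°→285°.
Cross product v₁ × v₂ gives the pole to the plane: n ∝ (-0.101, 0.033, 0.396).
True dip = arccos(n_z / |n|) = arccos(0.9658) = 15.0°.
Dip direction = atan2(-0.101, 0.033) = 288° (azimuth of n's horizontal projection).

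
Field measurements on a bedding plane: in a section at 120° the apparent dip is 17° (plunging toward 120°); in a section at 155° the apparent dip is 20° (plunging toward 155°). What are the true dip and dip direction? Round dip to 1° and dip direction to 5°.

Represent each trace as a vector plunging at its apparent dip toward its trend (east-north-up frame): v₁ = (0.828, -0.478, -0.292), v₂ = (0.397, -0.852, -0.342).
The plane normal is n = v₁ × v₂ ∝ (0.085, -0.167, 0.515).
Dip δ = arctan(|n_h|/n_z) = arctan(0.188/0.515) = 20.0°.
Dip direction = azimuth of (n_x, n_y) = atan2(0.085, -0.167) = 153°.

true dip 20°, dip direction 155°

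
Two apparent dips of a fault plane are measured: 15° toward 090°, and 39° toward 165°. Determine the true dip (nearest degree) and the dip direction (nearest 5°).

Represent each trace as a vector plunging at its apparent dip toward its trend (east-north-up frame): v₁ = (0.966, 0.000, -0.259), v₂ = (0.201, -0.751, -0.629).
n = v₁ × v₂ = (0.194, -0.556, 0.725) (taken with n_z > 0).
tan δ = √(n_x²+n_y²)/n_z = 0.589/0.725, so δ = 39.1°.
Dip direction = atan2(0.194, -0.556) = 161° (azimuth of n's horizontal projection).

true dip 39°, dip direction 160°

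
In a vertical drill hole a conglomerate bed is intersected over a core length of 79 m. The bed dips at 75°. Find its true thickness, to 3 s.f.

20.4 m

True thickness t = h · cos(dip) = 79 × cos 75°
t = 79 × 0.2588 = 20.447 m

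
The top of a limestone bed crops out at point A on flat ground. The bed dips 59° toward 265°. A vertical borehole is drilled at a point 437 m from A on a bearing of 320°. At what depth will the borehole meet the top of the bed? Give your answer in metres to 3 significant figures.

417 m

The hole lies 55° from the dip direction, so the down-dip offset is 437 × cos 55° = 250.65 m.
Depth = down-dip offset × tan(dip) = 250.65 × tan 59° = 250.65 × 1.6643
Depth = 417.16 m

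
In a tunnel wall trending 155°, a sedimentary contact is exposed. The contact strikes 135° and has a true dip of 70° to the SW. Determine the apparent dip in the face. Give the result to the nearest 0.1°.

43.2°

The strike is 135° and the section trends 155°; the acute angle between them is β = 20°.
tan(apparent dip) = tan 70° · sin 20° = 0.9397
apparent dip = arctan 0.9397 = 43.22°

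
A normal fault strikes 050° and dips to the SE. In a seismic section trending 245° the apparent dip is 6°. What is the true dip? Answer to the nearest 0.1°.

22.1°

The section is 15° from the strike.
tan δ = tan α / sin β = tan 6° / sin 15° = 0.1051 / 0.2588 = 0.4061
true dip = arctan 0.4061 = 22.10°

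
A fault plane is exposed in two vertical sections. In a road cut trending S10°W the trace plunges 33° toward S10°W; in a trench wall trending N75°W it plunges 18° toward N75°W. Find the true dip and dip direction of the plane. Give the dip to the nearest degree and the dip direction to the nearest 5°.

Each apparent-dip line lies in the plane. As unit vectors (x east, y north, z up), v₁ plunges 33°→S10°W and v₂ plunges 18°→N75°W.
Cross product v₁ × v₂ gives the pole to the plane: n ∝ (-0.389, -0.455, 0.795).
Dip δ = arctan(|n_h|/n_z) = arctan(0.599/0.795) = 37.0°.
Dip direction = azimuth of (n_x, n_y) = atan2(-0.389, -0.455) = 221°.

true dip 37°, dip direction 220°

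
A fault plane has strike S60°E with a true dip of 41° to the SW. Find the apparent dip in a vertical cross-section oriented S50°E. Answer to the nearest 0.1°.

8.6°

The strike is S60°E and the section trends S50°E; the acute angle between them is β = 10°.
tan α = tan 41° × sin 10° = 0.8693 × 0.1736 = 0.1510
apparent dip = arctan 0.1510 = 8.58°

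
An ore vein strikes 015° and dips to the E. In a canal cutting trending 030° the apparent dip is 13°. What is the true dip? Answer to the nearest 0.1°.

41.7°

β = acute angle between strike 015° and section 030° = 15°.
tan δ = tan α / sin β = tan 13° / sin 15° = 0.2309 / 0.2588 = 0.8920
δ = arctan(0.8920) = 41.73°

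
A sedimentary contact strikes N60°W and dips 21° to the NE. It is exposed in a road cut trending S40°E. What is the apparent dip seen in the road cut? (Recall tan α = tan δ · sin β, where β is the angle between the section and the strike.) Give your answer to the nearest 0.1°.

7.5°

The strike is N60°W and the section trends S40°E; the acute angle between them is β = 20°.
tan α = tan 21° × sin 20° = 0.3839 × 0.3420 = 0.1313
α = arctan(0.1313) = 7.48°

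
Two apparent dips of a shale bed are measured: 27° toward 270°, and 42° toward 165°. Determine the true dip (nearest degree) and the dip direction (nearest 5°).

true dip 50°, dip direction 205°

Each apparent-dip line lies in the plane. As unit vectors (x east, y north, z up), v₁ plunges 27°→270° and v₂ plunges 42°→165°.
Cross product v₁ × v₂ gives the pole to the plane: n ∝ (-0.326, -0.684, 0.640).
Dip δ = arctan(|n_h|/n_z) = arctan(0.757/0.640) = 49.8°.
The horizontal component of n points toward azimuth atan2(n_x, n_y) = 205°, the dip direction.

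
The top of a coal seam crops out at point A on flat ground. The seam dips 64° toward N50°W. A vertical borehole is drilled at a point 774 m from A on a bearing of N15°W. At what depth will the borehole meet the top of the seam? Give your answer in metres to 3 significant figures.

The hole lies 35° from the dip direction, so the down-dip offset is 774 × cos 35° = 634.02 m.
Depth = down-dip offset × tan(dip) = 634.02 × tan 64° = 634.02 × 2.0503
Depth = 1299.94 m

1300 m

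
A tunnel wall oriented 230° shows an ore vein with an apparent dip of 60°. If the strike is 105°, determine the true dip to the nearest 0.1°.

The section is 55° from the strike.
tan(true dip) = tan 60° / sin 55° = 2.1144
δ = arctan(2.1144) = 64.69°

64.7°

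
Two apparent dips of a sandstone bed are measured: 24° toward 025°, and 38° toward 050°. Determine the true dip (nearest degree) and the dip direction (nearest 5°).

true dip 45°, dip direction 090°

Each apparent-dip line lies in the plane. As unit vectors (x east, y north, z up), v₁ plunges 24°→025° and v₂ plunges 38°→050°.
The plane normal is n = v₁ × v₂ ∝ (0.304, 0.008, 0.304).
True dip = arccos(n_z / |n|) = arccos(0.7076) = 45.0°.
Dip direction = azimuth of (n_x, n_y) = atan2(0.304, 0.008) = 89°.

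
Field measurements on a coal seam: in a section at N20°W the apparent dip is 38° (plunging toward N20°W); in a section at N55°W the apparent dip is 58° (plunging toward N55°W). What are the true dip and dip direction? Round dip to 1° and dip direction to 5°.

true dip 62°, dip direction 275°

The two traces are lines in the plane: v₁ = (sin 340°·cos 38°, cos 340°·cos 38°, −sin 38°), v₂ = (sin 305°·cos 58°, cos 305°·cos 58°, −sin 58°).
Cross product v₁ × v₂ gives the pole to the plane: n ∝ (-0.441, 0.039, 0.240).
Dip δ = arctan(|n_h|/n_z) = arctan(0.443/0.240) = 61.6°.
The horizontal component of n points toward azimuth atan2(n_x, n_y) = 275°, the dip direction.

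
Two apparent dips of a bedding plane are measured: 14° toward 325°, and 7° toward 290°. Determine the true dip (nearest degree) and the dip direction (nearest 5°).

Represent each trace as a vector plunging at its apparent dip toward its trend (east-north-up frame): v₁ = (-0.557, 0.795, -0.242), v₂ = (-0.933, 0.339, -0.122).
n = v₁ × v₂ = (-0.015, 0.158, 0.552) (taken with n_z > 0).
tan δ = √(n_x²+n_y²)/n_z = 0.158/0.552, so δ = 16.0°.
Dip direction = atan2(-0.015, 0.158) = 355° (azimuth of n's horizontal projection).

true dip 16°, dip direction 355°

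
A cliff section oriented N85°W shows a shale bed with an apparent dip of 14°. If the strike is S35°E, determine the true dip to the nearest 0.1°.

β = acute angle between strike S35°E and section N85°W = 50°.
tan(true dip) = tan 14° / sin 50° = 0.3255
true dip = arctan 0.3255 = 18.03°

18.0°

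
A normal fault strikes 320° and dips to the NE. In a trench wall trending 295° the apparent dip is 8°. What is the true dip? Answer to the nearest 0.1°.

β = acute angle between strike 320° and section 295° = 25°.
tan(true dip) = tan 8° / sin 25° = 0.3325
δ = arctan(0.3325) = 18.39°

18.4°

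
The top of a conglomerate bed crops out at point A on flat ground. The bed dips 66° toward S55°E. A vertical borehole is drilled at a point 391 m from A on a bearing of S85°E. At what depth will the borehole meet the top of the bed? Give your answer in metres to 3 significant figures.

761 m

The hole lies 30° from the dip direction, so the down-dip offset is 391 × cos 30° = 338.62 m.
Depth = down-dip offset × tan(dip) = 338.62 × tan 66° = 338.62 × 2.2460
Depth = 760.54 m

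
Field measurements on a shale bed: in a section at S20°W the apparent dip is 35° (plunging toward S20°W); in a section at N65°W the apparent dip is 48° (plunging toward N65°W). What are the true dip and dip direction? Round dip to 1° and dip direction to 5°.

The two traces are lines in the plane: v₁ = (sin 200°·cos 35°, cos 200°·cos 35°, −sin 35°), v₂ = (sin 295°·cos 48°, cos 295°·cos 48°, −sin 48°).
n = v₁ × v₂ = (-0.734, -0.140, 0.546) (taken with n_z > 0).
True dip = arccos(n_z / |n|) = arccos(0.5899) = 53.8°.
The horizontal component of n points toward azimuth atan2(n_x, n_y) = 259°, the dip direction.

true dip 54°, dip direction 260°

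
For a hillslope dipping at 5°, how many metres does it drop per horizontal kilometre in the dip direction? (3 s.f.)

87.5 m

drop per km = 1000 × tan 5° = 1000 × 0.0875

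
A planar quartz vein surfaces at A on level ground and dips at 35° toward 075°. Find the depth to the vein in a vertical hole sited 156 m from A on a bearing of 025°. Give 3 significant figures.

70.2 m

The hole lies 50° from the dip direction, so the down-dip offset is 156 × cos 50° = 100.27 m.
Depth = down-dip offset × tan(dip) = 100.27 × tan 35° = 100.27 × 0.7002
Depth = 70.21 m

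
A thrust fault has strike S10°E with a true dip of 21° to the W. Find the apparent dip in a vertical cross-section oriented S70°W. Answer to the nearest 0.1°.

20.7°

The strike is S10°E and the section trends S70°W; the acute angle between them is β = 80°.
tan α = tan 21° × sin 80° = 0.3839 × 0.9848 = 0.3780
apparent dip = arctan 0.3780 = 20.71°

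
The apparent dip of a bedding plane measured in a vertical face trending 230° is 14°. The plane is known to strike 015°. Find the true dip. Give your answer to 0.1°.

β = acute angle between strike 015° and section 230° = 35°.
tan δ = tan α / sin β = tan 14° / sin 35° = 0.2493 / 0.5736 = 0.4347
true dip = arctan 0.4347 = 23.49°

23.5°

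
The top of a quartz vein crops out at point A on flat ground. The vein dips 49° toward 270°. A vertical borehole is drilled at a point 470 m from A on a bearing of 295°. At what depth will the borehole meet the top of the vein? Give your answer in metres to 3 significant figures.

The hole lies 25° from the dip direction, so the down-dip offset is 470 × cos 25° = 425.96 m.
Depth = down-dip offset × tan(dip) = 425.96 × tan 49° = 425.96 × 1.1504
Depth = 490.02 m

490 m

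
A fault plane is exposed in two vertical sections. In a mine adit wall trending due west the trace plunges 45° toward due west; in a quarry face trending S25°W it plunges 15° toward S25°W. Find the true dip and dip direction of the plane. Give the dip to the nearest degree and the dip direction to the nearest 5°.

true dip 45°, dip direction 280°

Each apparent-dip line lies in the plane. As unit vectors (x east, y north, z up), v₁ plunges 45°→due west and v₂ plunges 15°→S25°W.
n = v₁ × v₂ = (-0.619, 0.106, 0.619) (taken with n_z > 0).
True dip = arccos(n_z / |n|) = arccos(0.7020) = 45.4°.
Dip direction = azimuth of (n_x, n_y) = atan2(-0.619, 0.106) = 280°.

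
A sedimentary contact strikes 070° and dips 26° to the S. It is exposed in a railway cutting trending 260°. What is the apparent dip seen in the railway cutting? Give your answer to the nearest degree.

The section lies 10° from the strike.
tan α = tan 26° × sin 10° = 0.4877 × 0.1736 = 0.0847
apparent dip = arctan 0.0847 = 4.84°

5°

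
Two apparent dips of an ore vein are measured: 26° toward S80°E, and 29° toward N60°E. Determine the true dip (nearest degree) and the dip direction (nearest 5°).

true dip 29°, dip direction 070°

Represent each trace as a vector plunging at its apparent dip toward its trend (east-north-up frame): v₁ = (0.885, -0.156, -0.438), v₂ = (0.757, 0.437, -0.485).
n = v₁ × v₂ = (0.267, 0.097, 0.505) (taken with n_z > 0).
Dip δ = arctan(|n_h|/n_z) = arctan(0.284/0.505) = 29.4°.
Dip direction = atan2(0.267, 0.097) = 70° (azimuth of n's horizontal projection).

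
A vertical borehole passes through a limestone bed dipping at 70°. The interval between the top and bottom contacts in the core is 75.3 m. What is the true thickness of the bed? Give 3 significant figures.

25.8 m

True thickness t = h · cos(dip) = 75.3 × cos 70°
t = 75.3 × 0.3420 = 25.754 m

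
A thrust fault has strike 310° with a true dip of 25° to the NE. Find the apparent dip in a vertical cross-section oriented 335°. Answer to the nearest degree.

Angle between strike (310°) and section (335°): β = 25°.
tan(apparent dip) = tan 25° · sin 25° = 0.1971
α = arctan(0.1971) = 11.15°

11°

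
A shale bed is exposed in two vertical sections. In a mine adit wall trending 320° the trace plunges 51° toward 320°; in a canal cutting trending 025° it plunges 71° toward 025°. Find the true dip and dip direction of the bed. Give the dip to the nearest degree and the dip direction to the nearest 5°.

true dip 71°, dip direction 025°

Each apparent-dip line lies in the plane. As unit vectors (x east, y north, z up), v₁ plunges 51°→320° and v₂ plunges 71°→025°.
The plane normal is n = v₁ × v₂ ∝ (0.227, 0.489, 0.186).
Dip δ = arctan(|n_h|/n_z) = arctan(0.539/0.186) = 71.0°.
The horizontal component of n points toward azimuth atan2(n_x, n_y) = 25°, the dip direction.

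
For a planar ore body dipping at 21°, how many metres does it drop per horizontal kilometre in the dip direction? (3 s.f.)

drop per km = 1000 × tan 21° = 1000 × 0.3839

384 m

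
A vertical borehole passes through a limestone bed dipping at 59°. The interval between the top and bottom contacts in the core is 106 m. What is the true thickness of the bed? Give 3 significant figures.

True thickness t = h · cos(dip) = 106 × cos 59°
t = 106 × 0.5150 = 54.594 m

54.6 m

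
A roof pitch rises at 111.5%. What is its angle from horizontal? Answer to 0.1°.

48.1°

tan θ = 111.5/100 = 1.1150
θ = arctan(1.1150) = 48.11°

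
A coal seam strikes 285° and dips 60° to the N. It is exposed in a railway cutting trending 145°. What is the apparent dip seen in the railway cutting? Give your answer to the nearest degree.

The section lies 40° from the strike.
tan(apparent dip) = tan 60° · sin 40° = 1.1133
apparent dip = arctan 1.1133 = 48.07°

48°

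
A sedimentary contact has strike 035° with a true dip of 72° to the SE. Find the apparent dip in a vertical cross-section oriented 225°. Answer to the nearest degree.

28°

Angle between strike (035°) and section (225°): β = 10°.
tan(apparent dip) = tan 72° · sin 10° = 0.5344
α = arctan(0.5344) = 28.12°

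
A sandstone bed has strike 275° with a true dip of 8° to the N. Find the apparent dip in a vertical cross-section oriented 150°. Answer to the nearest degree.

7°

The strike is 275° and the section trends 150°; the acute angle between them is β = 55°.
tan α = tan 8° × sin 55° = 0.1405 × 0.8192 = 0.1151
apparent dip = arctan 0.1151 = 6.57°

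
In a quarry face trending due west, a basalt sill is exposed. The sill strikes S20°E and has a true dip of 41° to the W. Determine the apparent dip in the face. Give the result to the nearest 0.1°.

39.2°

The section lies 70° from the strike.
tan(apparent dip) = tan 41° · sin 70° = 0.8169
apparent dip = arctan 0.8169 = 39.24°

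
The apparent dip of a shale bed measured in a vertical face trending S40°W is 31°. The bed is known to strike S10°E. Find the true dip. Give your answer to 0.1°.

38.1°

β = acute angle between strike S10°E and section S40°W = 50°.
tan δ = tan α / sin β = tan 31° / sin 50° = 0.6009 / 0.7660 = 0.7844
δ = arctan(0.7844) = 38.11°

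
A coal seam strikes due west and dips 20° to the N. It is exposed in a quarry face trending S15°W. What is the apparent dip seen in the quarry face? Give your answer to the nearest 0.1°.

The section lies 75° from the strike.
tan(apparent dip) = tan 20° · sin 75° = 0.3516
α = arctan(0.3516) = 19.37°

19.4°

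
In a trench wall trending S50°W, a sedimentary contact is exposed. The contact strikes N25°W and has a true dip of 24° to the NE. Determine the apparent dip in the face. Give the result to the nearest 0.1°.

23.3°

The section lies 75° from the strike.
tan(apparent dip) = tan 24° · sin 75° = 0.4301
apparent dip = arctan 0.4301 = 23.27°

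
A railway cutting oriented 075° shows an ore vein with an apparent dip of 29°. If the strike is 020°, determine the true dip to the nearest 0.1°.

The section is 55° from the strike.
tan(true dip) = tan 29° / sin 55° = 0.6767
δ = arctan(0.6767) = 34.09°

34.1°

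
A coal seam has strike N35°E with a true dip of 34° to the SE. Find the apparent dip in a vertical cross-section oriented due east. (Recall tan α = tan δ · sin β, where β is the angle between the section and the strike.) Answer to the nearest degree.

The strike is N35°E and the section trends due east; the acute angle between them is β = 55°.
tan α = tan 34° × sin 55° = 0.6745 × 0.8192 = 0.5525
apparent dip = arctan 0.5525 = 28.92°

29°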